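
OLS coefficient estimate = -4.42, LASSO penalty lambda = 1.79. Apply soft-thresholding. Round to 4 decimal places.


|beta_OLS| = 4.42.
lambda = 1.79.
Since |beta| > lambda, coefficient = sign(beta)*(|beta| - lambda) = -2.6300.
Result = -2.6300.

-2.6300


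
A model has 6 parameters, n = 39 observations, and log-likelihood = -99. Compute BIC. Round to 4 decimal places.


ln(39) = 3.663562.
k * ln(n) = 6 * 3.663562 = 21.981372.
-2L = 198.
BIC = 21.981372 + 198 = 219.981372, which rounds to 219.9814.

219.9814


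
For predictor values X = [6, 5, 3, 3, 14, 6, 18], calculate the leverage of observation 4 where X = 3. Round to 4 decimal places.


Mean of X: xbar = 7.8571.
SXX = 202.8571.
For X = 3: h = 1/7 + (3 - 7.8571)^2/202.8571 = 0.2592.

0.2592


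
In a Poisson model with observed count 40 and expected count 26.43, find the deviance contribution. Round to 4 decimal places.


First: ln(40/26.43) = 0.414380.
Then: 40 * 0.414380 = 16.575200.
y - mu = 40 - 26.43 = 13.57.
D = 2(16.575200 - 13.57) = 6.010400, which rounds to 6.0104.

6.0104


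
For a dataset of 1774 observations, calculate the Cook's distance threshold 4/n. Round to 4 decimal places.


Using the rule of thumb:
Threshold = 4 / 1774 = 0.0023.

0.0023


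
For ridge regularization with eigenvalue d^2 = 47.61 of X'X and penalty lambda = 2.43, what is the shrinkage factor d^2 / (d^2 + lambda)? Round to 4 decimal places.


d^2 + lambda = 47.61 + 2.43 = 50.0400.
Shrinkage factor = 47.61/50.0400 = 0.9514.

0.9514


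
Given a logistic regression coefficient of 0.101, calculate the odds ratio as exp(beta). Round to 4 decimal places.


The odds ratio is computed as:
OR = e^(0.101) = 1.1063.

1.1063


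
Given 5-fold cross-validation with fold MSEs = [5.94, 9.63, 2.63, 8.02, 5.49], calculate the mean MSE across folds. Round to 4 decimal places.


Add all fold MSEs: 31.7100.
Divide by k = 5: 31.7100/5 = 6.3420.

6.3420


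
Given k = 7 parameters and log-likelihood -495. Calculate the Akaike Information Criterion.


AIC = 2k - 2*loglik = 2(7) - 2(-495).
= 14 + 990 = 1004.

1004


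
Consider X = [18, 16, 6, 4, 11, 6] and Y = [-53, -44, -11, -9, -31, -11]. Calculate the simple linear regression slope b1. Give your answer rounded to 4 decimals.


Calculate xbar = 10.1667, ybar = -26.5000.
S_xx = 168.8333, S_xy = -550.5000.
Using b1 = S_xy / S_xx = -550.5000 / 168.8333, we get b1 = -3.2606.

-3.2606


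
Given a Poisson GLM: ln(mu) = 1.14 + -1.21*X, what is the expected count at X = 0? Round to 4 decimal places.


eta = 1.14 + -1.21 * 0 = 1.1400.
mu = exp(1.1400) = 3.1268.

3.1268


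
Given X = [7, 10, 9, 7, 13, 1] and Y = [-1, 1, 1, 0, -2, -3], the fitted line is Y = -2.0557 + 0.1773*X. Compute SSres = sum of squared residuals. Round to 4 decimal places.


Compute predicted values, then residuals = yi - yhat_i.
Residuals: [-0.1854, 1.2827, 1.4600, 0.8146, -2.2492, -1.1216].
SSres = sum(residual^2) = 10.7918.

10.7918


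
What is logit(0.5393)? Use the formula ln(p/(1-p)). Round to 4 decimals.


1 - p = 0.4607.
p/(1-p) = 1.1706.
logit = ln(1.1706) = 0.1575.

0.1575


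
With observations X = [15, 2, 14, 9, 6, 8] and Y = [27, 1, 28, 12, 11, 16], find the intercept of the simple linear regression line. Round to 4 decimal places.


The slope is b1 = 2.0500.
Sample means are xbar = 9.0000 and ybar = 15.8333.
Intercept: b0 = 15.8333 - (2.0500)(9.0000) = -2.6167.

-2.6167


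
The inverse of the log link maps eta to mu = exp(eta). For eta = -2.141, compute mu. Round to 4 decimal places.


mu = exp(eta) = exp(-2.141).
= 0.1175.

0.1175


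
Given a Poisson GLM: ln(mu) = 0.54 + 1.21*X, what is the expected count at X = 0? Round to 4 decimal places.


Linear predictor: eta = 0.54 + (1.21)(0) = 0.5400.
Expected count: mu = exp(0.5400) = 1.7160.

1.7160


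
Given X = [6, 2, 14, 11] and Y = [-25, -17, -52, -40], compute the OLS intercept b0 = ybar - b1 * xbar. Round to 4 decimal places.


The slope is b1 = -2.9086.
Sample means are xbar = 8.2500 and ybar = -33.5000.
Intercept: b0 = -33.5000 - (-2.9086)(8.2500) = -9.5044.

-9.5044


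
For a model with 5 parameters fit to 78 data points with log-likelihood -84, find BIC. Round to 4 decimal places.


k * ln(n) = 5 * ln(78) = 5 * 4.356709 = 21.783545.
-2 * loglik = -2 * (-84) = 168.
BIC = 21.783545 + 168 = 189.783545, which rounds to 189.7835.

189.7835


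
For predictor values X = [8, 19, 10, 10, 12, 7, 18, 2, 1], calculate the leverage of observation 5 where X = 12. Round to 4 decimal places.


Mean of X: xbar = 9.6667.
SXX = 306.0000.
For X = 12: h = 1/9 + (12 - 9.6667)^2/306.0000 = 0.1289.

0.1289


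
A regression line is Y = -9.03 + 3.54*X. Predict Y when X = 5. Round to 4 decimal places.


Substitute X = 5 into the equation:
Y = -9.03 + 3.54 * 5 = -9.03 + 17.7000 = 8.6700.

8.6700


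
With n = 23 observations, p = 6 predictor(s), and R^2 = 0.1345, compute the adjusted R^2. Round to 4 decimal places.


Plug in: Adj R^2 = 1 - (1 - 0.1345) * 22/16.
= 1 - 0.8655 * 22/16
= 1 - 19.0410 / 16
= 1 - 1.1901 = -0.1901.

-0.1901


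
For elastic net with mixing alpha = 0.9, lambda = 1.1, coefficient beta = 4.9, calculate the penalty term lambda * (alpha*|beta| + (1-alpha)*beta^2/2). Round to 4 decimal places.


alpha * |beta| = 0.9 * 4.9 = 4.4100.
(1-alpha) * beta^2/2 = 0.1 * 24.0100/2 = 1.2005.
Total = 1.1 * (4.4100 + 1.2005) = 6.1716.

6.1716


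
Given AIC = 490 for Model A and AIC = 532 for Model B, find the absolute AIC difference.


|AIC_A - AIC_B| = |490 - 532| = 42.
Model A is preferred (lower AIC).

42


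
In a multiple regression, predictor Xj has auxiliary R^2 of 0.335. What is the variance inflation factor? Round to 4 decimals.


Using VIF = 1/(1 - R^2_j):
1 - 0.335 = 0.665.
VIF = 1.5038.

1.5038


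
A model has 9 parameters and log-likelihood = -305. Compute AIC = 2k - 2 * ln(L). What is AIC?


AIC = 2*9 - 2*(-305).
= 18 + 610 = 628.

628


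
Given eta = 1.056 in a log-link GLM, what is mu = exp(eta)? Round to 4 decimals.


The inverse log link gives:
mu = exp(1.056) = 2.8748.

2.8748


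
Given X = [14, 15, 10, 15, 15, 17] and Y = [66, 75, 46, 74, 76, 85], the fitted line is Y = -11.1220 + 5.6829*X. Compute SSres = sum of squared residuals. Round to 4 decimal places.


Compute predicted values, then residuals = yi - yhat_i.
Residuals: [-2.4386, 0.8785, 0.2930, -0.1215, 1.8785, -0.4873].
SSres = sum(residual^2) = 10.5854.

10.5854


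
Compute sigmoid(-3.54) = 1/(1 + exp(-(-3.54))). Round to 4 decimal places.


exp(3.5400) = 34.4669.
1 + exp(-z) = 35.4669.
sigmoid = 1/35.4669 = 0.0282.

0.0282


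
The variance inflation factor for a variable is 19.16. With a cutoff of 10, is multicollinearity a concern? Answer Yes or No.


The threshold is 10.
VIF = 19.16 is >= 10.
Multicollinearity indication: Yes.

Yes


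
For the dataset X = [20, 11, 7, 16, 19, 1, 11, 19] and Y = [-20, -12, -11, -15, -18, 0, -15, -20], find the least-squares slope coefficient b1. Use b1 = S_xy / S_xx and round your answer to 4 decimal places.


The sample means are xbar = 13.0000 and ybar = -13.8750.
Compute S_xx = 318.0000 and S_xy = -293.0000.
Slope b1 = S_xy / S_xx = -293.0000 / 318.0000 = -0.9214.

-0.9214


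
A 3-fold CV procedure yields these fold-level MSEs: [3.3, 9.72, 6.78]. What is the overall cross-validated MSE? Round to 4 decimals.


Total MSE across folds = 19.8000.
CV-MSE = 19.8000/3 = 6.6000.

6.6000


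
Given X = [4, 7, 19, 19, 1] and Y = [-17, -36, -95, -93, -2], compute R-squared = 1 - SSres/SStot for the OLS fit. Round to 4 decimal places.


After computing the OLS fit (b0=2.2333, b1=-5.0833):
SSres = 11.2000, SStot = 7453.2000.
R^2 = 1 - 11.2000/7453.2000 = 0.9985.

0.9985


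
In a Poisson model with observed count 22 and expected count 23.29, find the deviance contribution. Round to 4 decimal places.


y/mu = 22/23.29 = 0.944611 (approx.), and ln(22/23.29) = -0.056982.
y * ln(y/mu) = 22 * -0.056982 = -1.253604.
y - mu = -1.29.
D = 2 * (-1.253604 - -1.29) = 0.072792, which rounds to 0.0728.

0.0728


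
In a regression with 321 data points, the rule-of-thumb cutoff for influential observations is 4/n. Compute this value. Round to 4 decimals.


Using the rule of thumb:
Threshold = 4 / 321 = 0.0125.

0.0125


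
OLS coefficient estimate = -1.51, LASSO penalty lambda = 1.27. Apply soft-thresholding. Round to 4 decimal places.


Absolute value: |-1.51| = 1.51.
Compare to lambda = 1.27.
Since |beta| > lambda, coefficient = sign(beta)*(|beta| - lambda) = -0.2400.

-0.2400


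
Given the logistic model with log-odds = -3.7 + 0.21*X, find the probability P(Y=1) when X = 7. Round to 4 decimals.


Linear predictor: z = -3.7 + 0.21 * 7 = -2.2300.
P = 1/(1 + exp(2.2300)) = 1/(1 + 9.2999) = 0.0971.

0.0971


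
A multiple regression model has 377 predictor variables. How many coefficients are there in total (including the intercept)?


Total coefficients = number of predictors + 1 (for the intercept).
= 377 + 1 = 378.

378


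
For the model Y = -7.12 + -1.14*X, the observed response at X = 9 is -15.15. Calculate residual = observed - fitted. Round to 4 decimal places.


Predicted = -7.12 + -1.14 * 9 = -17.3800.
Residual = -15.15 - -17.3800 = 2.2300.

2.2300


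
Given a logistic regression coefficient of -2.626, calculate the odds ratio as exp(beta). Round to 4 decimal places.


Odds ratio = exp(beta) = exp(-2.626).
= 0.0724.

0.0724


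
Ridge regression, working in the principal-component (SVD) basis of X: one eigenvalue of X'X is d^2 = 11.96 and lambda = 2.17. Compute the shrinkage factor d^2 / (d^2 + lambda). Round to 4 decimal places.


d^2 + lambda = 11.96 + 2.17 = 14.1300.
Shrinkage factor = 11.96/14.1300 = 0.8464.

0.8464


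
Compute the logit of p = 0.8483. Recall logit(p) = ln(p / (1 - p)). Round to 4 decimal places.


1 - p = 0.1517.
p/(1-p) = 5.5920.
logit = ln(5.5920) = 1.7213.

1.7213


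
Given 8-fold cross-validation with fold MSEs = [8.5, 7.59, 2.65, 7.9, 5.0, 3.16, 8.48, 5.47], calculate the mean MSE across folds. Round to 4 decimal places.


Sum of fold MSEs = 48.7500.
Average = 48.7500 / 8 = 6.0938.

6.0938


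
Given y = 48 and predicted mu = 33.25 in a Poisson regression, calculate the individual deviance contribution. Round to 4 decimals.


First: ln(48/33.25) = 0.367146.
Then: 48 * 0.367146 = 17.623008.
y - mu = 48 - 33.25 = 14.75.
D = 2(17.623008 - 14.75) = 5.746016, which rounds to 5.7460.

5.7460


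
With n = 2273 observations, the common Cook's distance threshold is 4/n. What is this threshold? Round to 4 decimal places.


The threshold is 4/n.
4/2273 = 0.0018.

0.0018


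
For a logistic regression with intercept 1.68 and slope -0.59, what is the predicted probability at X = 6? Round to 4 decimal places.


z = 1.68 + -0.59 * 6 = -1.8600.
Sigmoid: P = 1 / (1 + exp(1.8600)) = 0.1347.

0.1347


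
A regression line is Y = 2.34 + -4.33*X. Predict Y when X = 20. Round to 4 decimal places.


Plug X = 20 into Y = 2.34 + -4.33*X:
Y = 2.34 + -86.6000 = -84.2600.

-84.2600


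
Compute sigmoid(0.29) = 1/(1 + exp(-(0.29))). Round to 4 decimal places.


First, exp(-0.2900) = 0.7483.
Then sigma(z) = 1/(1 + 0.7483) = 0.5720.

0.5720


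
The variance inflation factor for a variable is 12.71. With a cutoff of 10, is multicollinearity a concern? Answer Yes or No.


The threshold is 10.
VIF = 12.71 is >= 10.
Multicollinearity indication: Yes.

Yes


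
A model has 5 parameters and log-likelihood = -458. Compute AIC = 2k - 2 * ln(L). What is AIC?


AIC = 2*5 - 2*(-458).
= 10 + 916 = 926.

926


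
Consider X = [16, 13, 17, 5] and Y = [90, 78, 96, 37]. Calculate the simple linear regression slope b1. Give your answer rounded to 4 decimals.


First compute the means: xbar = 12.7500, ybar = 75.2500.
Then S_xx = sum((xi - xbar)^2) = 88.7500.
S_xy = sum((xi - xbar)(yi - ybar)) = 433.2500.
b1 = S_xy / S_xx = 433.2500 / 88.7500 = 4.8817.

4.8817


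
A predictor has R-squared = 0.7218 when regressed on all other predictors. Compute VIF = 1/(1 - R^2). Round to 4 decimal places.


VIF = 1 / (1 - 0.7218).
= 1 / 0.2782 = 3.5945.

3.5945


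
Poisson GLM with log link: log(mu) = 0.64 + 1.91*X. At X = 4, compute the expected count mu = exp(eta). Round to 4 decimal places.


Compute eta = 0.64 + 1.91 * 4 = 8.2800.
Apply inverse link: mu = e^8.2800 = 3944.1944.

3944.1944


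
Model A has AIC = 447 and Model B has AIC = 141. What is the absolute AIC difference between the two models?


|AIC_A - AIC_B| = |447 - 141| = 306.
Model B is preferred (lower AIC).

306


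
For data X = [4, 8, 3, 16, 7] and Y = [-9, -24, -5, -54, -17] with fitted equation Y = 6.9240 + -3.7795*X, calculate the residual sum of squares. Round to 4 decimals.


Compute predicted values, then residuals = yi - yhat_i.
Residuals: [-0.8060, -0.6880, -0.5855, -0.4520, 2.5325].
SSres = sum(residual^2) = 8.0837.

8.0837


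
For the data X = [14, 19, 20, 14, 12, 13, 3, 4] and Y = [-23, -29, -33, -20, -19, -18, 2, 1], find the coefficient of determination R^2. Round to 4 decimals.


The fitted line is Y = 7.9859 + -2.0494*X.
SSres = 17.2271, SStot = 1133.8750.
R^2 = 1 - SSres/SStot = 0.9848.

0.9848


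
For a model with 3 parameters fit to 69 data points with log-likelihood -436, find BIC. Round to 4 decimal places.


Compute k*ln(n) = 3*ln(69) = 3*4.234107 = 12.702321.
Then -2*loglik = 872.
BIC = 12.702321 + 872 = 884.702321, which rounds to 884.7023.

884.7023


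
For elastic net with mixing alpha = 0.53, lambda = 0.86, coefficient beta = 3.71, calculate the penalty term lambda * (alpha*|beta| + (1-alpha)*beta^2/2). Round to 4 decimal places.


L1 component = 0.53 * |3.71| = 1.9663.
L2 component = 0.47 * 3.71^2 / 2 = 3.2346.
Penalty = 0.86 * (1.9663 + 3.2346) = 0.86 * 5.2009 = 4.4727.

4.4727


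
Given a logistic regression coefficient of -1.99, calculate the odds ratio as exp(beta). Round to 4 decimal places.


exp(-1.99) = 0.1367.
So the odds ratio is 0.1367.

0.1367


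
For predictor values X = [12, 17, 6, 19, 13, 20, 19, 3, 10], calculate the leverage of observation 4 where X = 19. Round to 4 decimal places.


n = 9, xbar = 13.2222.
SXX = sum((xi - xbar)^2) = 295.5556.
h = 1/9 + (19 - 13.2222)^2 / 295.5556 = 0.2241.

0.2241


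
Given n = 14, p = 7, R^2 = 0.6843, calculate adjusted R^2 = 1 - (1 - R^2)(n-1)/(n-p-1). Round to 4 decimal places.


Plug in: Adj R^2 = 1 - (1 - 0.6843) * 13/6.
= 1 - 0.3157 * 13/6
= 1 - 4.1041 / 6
= 1 - 0.6840 = 0.3160.

0.3160


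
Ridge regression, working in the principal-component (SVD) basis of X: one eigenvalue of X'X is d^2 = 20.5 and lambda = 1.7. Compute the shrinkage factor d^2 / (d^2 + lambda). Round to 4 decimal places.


Compute the denominator: 20.5 + 1.7 = 22.2000.
Shrinkage factor = 20.5 / 22.2000 = 0.9234.

0.9234


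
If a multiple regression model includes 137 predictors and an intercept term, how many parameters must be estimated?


Each predictor gets one coefficient, plus one intercept.
Total parameters = 137 + 1 = 138.

138


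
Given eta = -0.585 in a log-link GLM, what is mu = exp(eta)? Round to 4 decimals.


Apply the inverse link:
mu = e^-0.585 = 0.5571.

0.5571


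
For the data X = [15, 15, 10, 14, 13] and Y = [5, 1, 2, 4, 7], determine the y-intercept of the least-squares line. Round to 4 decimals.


Compute b1 = 0.1395 from the OLS formula.
With xbar = 13.4000 and ybar = 3.8000, the intercept is:
b0 = 3.8000 - 0.1395 * 13.4000 = 1.9302.

1.9302


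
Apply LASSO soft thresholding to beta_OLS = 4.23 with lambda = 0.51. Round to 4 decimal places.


|beta_OLS| = 4.23.
lambda = 0.51.
Since |beta| > lambda, coefficient = sign(beta)*(|beta| - lambda) = 3.7200.
Result = 3.7200.

3.7200


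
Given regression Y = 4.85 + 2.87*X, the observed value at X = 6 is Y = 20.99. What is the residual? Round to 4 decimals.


Predicted = 4.85 + 2.87 * 6 = 22.0700.
Residual = 20.99 - 22.0700 = -1.0800.

-1.0800


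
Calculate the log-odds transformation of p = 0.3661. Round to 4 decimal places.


Compute the odds: 0.3661/0.6339 = 0.5775.
Take the natural log: ln(0.5775) = -0.5490.

-0.5490


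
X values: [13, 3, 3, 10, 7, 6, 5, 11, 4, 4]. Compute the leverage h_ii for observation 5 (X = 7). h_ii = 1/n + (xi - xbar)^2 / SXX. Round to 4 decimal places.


n = 10, xbar = 6.6000.
SXX = sum((xi - xbar)^2) = 114.4000.
h = 1/10 + (7 - 6.6000)^2 / 114.4000 = 0.1014.

0.1014


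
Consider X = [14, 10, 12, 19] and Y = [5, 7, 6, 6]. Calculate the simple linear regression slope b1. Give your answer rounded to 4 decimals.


First compute the means: xbar = 13.7500, ybar = 6.0000.
Then S_xx = sum((xi - xbar)^2) = 44.7500.
S_xy = sum((xi - xbar)(yi - ybar)) = -4.0000.
b1 = S_xy / S_xx = -4.0000 / 44.7500 = -0.0894.

-0.0894


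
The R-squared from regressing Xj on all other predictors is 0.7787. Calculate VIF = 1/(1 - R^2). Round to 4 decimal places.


Using VIF = 1/(1 - R^2_j):
1 - 0.7787 = 0.2213.
VIF = 4.5188.

4.5188


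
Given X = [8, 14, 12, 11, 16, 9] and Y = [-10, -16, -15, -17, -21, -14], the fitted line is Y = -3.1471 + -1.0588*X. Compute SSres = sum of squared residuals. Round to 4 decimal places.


Predicted values from Y = -3.1471 + -1.0588*X.
Residuals: [1.6175, 1.9703, 0.8527, -2.2061, -0.9121, -1.3237].
SSres = 14.6765.

14.6765


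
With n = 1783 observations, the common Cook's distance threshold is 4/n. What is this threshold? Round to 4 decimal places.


Using the rule of thumb:
Threshold = 4 / 1783 = 0.0022.

0.0022


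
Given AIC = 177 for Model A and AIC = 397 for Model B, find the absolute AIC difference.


Compute |177 - 397| = 220.
Model A has the smaller AIC.

220


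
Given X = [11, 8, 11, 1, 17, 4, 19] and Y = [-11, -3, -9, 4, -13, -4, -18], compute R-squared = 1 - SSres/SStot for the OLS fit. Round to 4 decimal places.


Fit the OLS line: b0 = 3.1678, b1 = -1.0729.
SSres = 28.3712.
SStot = 319.4286.
R^2 = 1 - 28.3712/319.4286 = 0.9112.

0.9112


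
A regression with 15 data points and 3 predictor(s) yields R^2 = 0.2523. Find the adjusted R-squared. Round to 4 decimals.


Plug in: Adj R^2 = 1 - (1 - 0.2523) * 14/11.
= 1 - 0.7477 * 14/11
= 1 - 10.4678 / 11
= 1 - 0.9516 = 0.0484.

0.0484


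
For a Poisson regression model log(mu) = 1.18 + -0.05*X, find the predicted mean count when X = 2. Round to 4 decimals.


Linear predictor: eta = 1.18 + (-0.05)(2) = 1.0800.
Expected count: mu = exp(1.0800) = 2.9447.

2.9447


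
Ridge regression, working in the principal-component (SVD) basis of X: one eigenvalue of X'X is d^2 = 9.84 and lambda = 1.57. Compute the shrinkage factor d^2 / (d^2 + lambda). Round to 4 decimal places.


Denominator = d^2 + lambda = 9.84 + 1.57 = 11.4100.
Shrinkage = 9.84 / 11.4100 = 0.8624.

0.8624


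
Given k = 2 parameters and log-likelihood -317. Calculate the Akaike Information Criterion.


AIC = 2*2 - 2*(-317).
= 4 + 634 = 638.

638


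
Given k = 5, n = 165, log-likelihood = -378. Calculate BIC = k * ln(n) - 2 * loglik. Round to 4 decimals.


k * ln(n) = 5 * ln(165) = 5 * 5.105945 = 25.529725.
-2 * loglik = -2 * (-378) = 756.
BIC = 25.529725 + 756 = 781.529725, which rounds to 781.5297.

781.5297


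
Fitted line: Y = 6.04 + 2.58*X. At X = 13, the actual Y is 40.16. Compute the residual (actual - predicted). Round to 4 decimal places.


Fitted value at X = 13 is yhat = 6.04 + 2.58*13 = 39.5800.
Residual = 40.16 - 39.5800 = 0.5800.

0.5800


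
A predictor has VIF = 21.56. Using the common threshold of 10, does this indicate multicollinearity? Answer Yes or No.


Compare VIF = 21.56 to the threshold of 10.
21.56 >= 10, so the answer is Yes.

Yes


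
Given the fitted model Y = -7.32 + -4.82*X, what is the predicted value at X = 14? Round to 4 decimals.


Substitute X = 14 into the equation:
Y = -7.32 + -4.82 * 14 = -7.32 + -67.4800 = -74.8000.

-74.8000


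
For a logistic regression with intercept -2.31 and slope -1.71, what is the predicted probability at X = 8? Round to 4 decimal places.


Compute z = -2.31 + (-1.71)(8) = -15.9900.
exp(-z) = 8797692.2435.
P = 1/(1 + 8797692.2435) = 0.0000.

0.0000


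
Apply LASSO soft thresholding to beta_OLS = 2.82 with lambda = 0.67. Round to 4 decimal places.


Absolute value: |2.82| = 2.82.
Compare to lambda = 0.67.
Since |beta| > lambda, coefficient = sign(beta)*(|beta| - lambda) = 2.1500.

2.1500


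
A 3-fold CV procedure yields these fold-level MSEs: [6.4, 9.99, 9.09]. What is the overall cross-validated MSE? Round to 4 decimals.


Add all fold MSEs: 25.4800.
Divide by k = 3: 25.4800/3 = 8.4933.

8.4933


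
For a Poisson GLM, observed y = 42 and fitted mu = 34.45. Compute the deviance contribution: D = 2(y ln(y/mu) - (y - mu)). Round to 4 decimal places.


y/mu = 42/34.45 = 1.219158 (approx.), and ln(42/34.45) = 0.198161.
y * ln(y/mu) = 42 * 0.198161 = 8.322762.
y - mu = 7.55.
D = 2 * (8.322762 - 7.55) = 1.545524, which rounds to 1.5455.

1.5455


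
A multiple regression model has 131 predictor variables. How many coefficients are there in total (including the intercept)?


Each predictor gets one coefficient, plus one intercept.
Total parameters = 131 + 1 = 132.

132


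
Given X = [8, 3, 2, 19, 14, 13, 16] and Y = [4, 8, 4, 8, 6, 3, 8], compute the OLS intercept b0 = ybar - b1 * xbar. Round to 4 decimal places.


First find the slope: b1 = 0.1085.
Means: xbar = 10.7143, ybar = 5.8571.
b0 = ybar - b1 * xbar = 5.8571 - 0.1085 * 10.7143 = 4.6946.

4.6946


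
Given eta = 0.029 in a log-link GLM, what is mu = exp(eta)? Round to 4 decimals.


mu = exp(eta) = exp(0.029).
= 1.0294.

1.0294


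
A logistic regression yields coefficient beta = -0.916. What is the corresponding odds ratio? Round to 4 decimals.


Odds ratio = exp(beta) = exp(-0.916).
= 0.4001.

0.4001


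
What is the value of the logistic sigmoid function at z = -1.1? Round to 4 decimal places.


exp(1.1000) = 3.0042.
1 + exp(-z) = 4.0042.
sigmoid = 1/4.0042 = 0.2497.

0.2497


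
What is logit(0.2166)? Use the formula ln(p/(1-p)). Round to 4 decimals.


The odds are p/(1-p) = 0.2166 / 0.7834 = 0.2765.
logit(p) = ln(0.2765) = -1.2856.

-1.2856


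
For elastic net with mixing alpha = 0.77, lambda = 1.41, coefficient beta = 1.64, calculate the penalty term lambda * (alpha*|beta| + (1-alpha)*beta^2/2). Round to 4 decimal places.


Compute:
L1 = 0.77 * 1.64 = 1.2628.
L2 = 0.23 * 1.64^2 / 2 = 0.3093.
Penalty = 1.41 * (1.2628 + 0.3093) = 2.2167.

2.2167


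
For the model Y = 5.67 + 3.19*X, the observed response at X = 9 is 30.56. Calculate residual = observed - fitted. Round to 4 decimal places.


Predicted = 5.67 + 3.19 * 9 = 34.3800.
Residual = 30.56 - 34.3800 = -3.8200.

-3.8200


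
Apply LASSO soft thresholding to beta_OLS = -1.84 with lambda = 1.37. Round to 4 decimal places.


Check: |-1.84| = 1.84 vs lambda = 1.37.
Since |beta| > lambda, coefficient = sign(beta)*(|beta| - lambda) = -0.4700.
Soft-thresholded coefficient = -0.4700.

-0.4700


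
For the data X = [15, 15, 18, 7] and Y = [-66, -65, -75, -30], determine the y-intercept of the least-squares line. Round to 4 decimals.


First find the slope: b1 = -4.1948.
Means: xbar = 13.7500, ybar = -59.0000.
b0 = ybar - b1 * xbar = -59.0000 - -4.1948 * 13.7500 = -1.3221.

-1.3221


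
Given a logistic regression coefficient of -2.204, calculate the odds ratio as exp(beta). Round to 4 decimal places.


exp(-2.204) = 0.1104.
So the odds ratio is 0.1104.

0.1104


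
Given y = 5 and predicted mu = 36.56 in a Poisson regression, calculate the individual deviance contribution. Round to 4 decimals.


y/mu = 5/36.56 = 0.136761 (approx.), and ln(5/36.56) = -1.989517.
y * ln(y/mu) = 5 * -1.989517 = -9.947585.
y - mu = -31.56.
D = 2 * (-9.947585 - -31.56) = 43.224830, which rounds to 43.2248.

43.2248


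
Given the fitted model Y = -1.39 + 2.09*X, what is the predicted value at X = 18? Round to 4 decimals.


Plug X = 18 into Y = -1.39 + 2.09*X:
Y = -1.39 + 37.6200 = 36.2300.

36.2300


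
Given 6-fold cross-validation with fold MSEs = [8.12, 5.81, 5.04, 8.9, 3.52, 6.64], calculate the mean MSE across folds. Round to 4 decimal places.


Add all fold MSEs: 38.0300.
Divide by k = 6: 38.0300/6 = 6.3383.

6.3383


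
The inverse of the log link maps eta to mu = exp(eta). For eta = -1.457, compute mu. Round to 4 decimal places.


The inverse log link gives:
mu = exp(-1.457) = 0.2329.

0.2329


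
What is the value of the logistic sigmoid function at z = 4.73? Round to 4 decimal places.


First, exp(-4.7300) = 0.0088.
Then sigma(z) = 1/(1 + 0.0088) = 0.9913.

0.9913


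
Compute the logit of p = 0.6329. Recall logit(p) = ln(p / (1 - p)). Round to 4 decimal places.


The odds are p/(1-p) = 0.6329 / 0.3671 = 1.7241.
logit(p) = ln(1.7241) = 0.5447.

0.5447


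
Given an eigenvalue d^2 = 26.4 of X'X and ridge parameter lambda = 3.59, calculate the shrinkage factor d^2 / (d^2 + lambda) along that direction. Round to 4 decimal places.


Denominator = d^2 + lambda = 26.4 + 3.59 = 29.9900.
Shrinkage = 26.4 / 29.9900 = 0.8803.

0.8803


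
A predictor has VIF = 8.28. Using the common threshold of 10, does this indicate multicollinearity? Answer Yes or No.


The threshold is 10.
VIF = 8.28 is < 10.
Multicollinearity indication: No.

No


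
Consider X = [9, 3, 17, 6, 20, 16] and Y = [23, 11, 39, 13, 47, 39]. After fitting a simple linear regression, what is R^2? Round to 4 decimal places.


After computing the OLS fit (b0=2.5394, b1=2.2079):
SSres = 14.0188, SStot = 1139.3333.
R^2 = 1 - 14.0188/1139.3333 = 0.9877.

0.9877


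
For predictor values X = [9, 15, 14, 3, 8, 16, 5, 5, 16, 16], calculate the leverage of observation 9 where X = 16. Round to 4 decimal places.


Mean of X: xbar = 10.7000.
SXX = 248.1000.
For X = 16: h = 1/10 + (16 - 10.7000)^2/248.1000 = 0.2132.

0.2132


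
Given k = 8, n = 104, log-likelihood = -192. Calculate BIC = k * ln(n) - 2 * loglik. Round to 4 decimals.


Compute k*ln(n) = 8*ln(104) = 8*4.644391 = 37.155128.
Then -2*loglik = 384.
BIC = 37.155128 + 384 = 421.155128, which rounds to 421.1551.

421.1551


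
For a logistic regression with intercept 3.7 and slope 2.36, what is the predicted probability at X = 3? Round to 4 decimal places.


Linear predictor: z = 3.7 + 2.36 * 3 = 10.7800.
P = 1/(1 + exp(-10.7800)) = 1/(1 + 0.0000) = 1.0000.

1.0000


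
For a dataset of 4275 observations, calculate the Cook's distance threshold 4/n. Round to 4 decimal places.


Cook's distance cutoff = 4/n = 4/4275.
= 0.0009.

0.0009


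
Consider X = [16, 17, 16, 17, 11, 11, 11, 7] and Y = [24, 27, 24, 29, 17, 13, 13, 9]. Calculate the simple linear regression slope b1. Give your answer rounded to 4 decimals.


Calculate xbar = 13.2500, ybar = 19.5000.
S_xx = 97.5000, S_xy = 189.0000.
Using b1 = S_xy / S_xx = 189.0000 / 97.5000, we get b1 = 1.9385.

1.9385


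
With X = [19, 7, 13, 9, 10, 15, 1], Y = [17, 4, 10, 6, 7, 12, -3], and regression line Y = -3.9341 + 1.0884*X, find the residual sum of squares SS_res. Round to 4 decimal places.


Compute predicted values, then residuals = yi - yhat_i.
Residuals: [0.2545, 0.3153, -0.2151, 0.1385, 0.0501, -0.3919, -0.1543].
SSres = sum(residual^2) = 0.4095.

0.4095


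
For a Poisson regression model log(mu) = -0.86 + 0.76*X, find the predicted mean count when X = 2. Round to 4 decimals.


eta = -0.86 + 0.76 * 2 = 0.6600.
mu = exp(0.6600) = 1.9348.

1.9348


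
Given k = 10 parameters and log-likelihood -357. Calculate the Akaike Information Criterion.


Compute:
2k = 2*10 = 20.
-2*loglik = -2*(-357) = 714.
AIC = 20 + 714 = 734.

734


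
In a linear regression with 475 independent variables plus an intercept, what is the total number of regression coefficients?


Total coefficients = number of predictors + 1 (for the intercept).
= 475 + 1 = 476.

476


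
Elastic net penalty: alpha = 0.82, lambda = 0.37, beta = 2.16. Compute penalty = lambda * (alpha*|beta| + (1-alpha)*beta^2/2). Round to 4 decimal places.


L1 component = 0.82 * |2.16| = 1.7712.
L2 component = 0.18 * 2.16^2 / 2 = 0.4199.
Penalty = 0.37 * (1.7712 + 0.4199) = 0.37 * 2.1911 = 0.8107.

0.8107


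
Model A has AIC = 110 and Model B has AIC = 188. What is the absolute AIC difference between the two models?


Compute |110 - 188| = 78.
Model A has the smaller AIC.

78


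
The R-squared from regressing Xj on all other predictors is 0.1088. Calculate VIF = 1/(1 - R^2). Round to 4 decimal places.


Denominator: 1 - 0.1088 = 0.8912.
VIF = 1 / 0.8912 = 1.1221.

1.1221


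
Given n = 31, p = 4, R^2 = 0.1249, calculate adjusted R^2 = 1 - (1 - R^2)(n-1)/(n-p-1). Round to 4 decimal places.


Adjusted R^2 = 1 - (1 - R^2) * (n-1)/(n-p-1).
(1 - R^2) = 0.8751.
(n-1)/(n-p-1) = 30/26.
(1 - R^2) * (n-1) = 0.8751 * 30 = 26.2530.
Divide by (n-p-1): 26.2530 / 26 = 1.0097.
Adj R^2 = 1 - 1.0097 = -0.0097.

-0.0097


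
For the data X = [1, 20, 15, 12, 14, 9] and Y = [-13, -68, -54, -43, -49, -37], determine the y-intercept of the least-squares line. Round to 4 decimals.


First find the slope: b1 = -2.8719.
Means: xbar = 11.8333, ybar = -44.0000.
b0 = ybar - b1 * xbar = -44.0000 - -2.8719 * 11.8333 = -10.0161.

-10.0161


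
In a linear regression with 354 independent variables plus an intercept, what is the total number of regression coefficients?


Each predictor gets one coefficient, plus one intercept.
Total parameters = 354 + 1 = 355.

355


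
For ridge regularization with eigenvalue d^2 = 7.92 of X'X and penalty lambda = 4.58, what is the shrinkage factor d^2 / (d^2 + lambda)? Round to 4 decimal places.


Denominator = d^2 + lambda = 7.92 + 4.58 = 12.5000.
Shrinkage = 7.92 / 12.5000 = 0.6336.

0.6336


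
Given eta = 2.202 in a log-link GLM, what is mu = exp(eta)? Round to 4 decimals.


The inverse log link gives:
mu = exp(2.202) = 9.0431.

9.0431


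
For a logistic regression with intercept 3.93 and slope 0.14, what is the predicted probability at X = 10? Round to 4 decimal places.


z = 3.93 + 0.14 * 10 = 5.3300.
Sigmoid: P = 1 / (1 + exp(-5.3300)) = 0.9952.

0.9952


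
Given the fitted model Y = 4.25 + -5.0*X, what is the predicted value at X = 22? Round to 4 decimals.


Plug X = 22 into Y = 4.25 + -5.0*X:
Y = 4.25 + -110.0000 = -105.7500.

-105.7500


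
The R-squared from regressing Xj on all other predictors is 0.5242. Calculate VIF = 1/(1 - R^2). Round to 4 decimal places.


Denominator: 1 - 0.5242 = 0.4758.
VIF = 1 / 0.4758 = 2.1017.

2.1017


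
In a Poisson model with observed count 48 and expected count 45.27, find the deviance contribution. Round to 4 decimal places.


y/mu = 48/45.27 = 1.060305 (approx.), and ln(48/45.27) = 0.058556.
y * ln(y/mu) = 48 * 0.058556 = 2.810688.
y - mu = 2.73.
D = 2 * (2.810688 - 2.73) = 0.161376, which rounds to 0.1614.

0.1614


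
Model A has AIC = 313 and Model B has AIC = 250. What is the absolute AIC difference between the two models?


Compute |313 - 250| = 63.
Model B has the smaller AIC.

63


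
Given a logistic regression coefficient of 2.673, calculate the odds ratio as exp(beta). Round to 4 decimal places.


exp(2.673) = 14.4834.
So the odds ratio is 14.4834.

14.4834


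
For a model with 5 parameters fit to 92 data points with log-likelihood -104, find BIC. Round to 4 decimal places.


k * ln(n) = 5 * ln(92) = 5 * 4.521789 = 22.608945.
-2 * loglik = -2 * (-104) = 208.
BIC = 22.608945 + 208 = 230.608945, which rounds to 230.6089.

230.6089


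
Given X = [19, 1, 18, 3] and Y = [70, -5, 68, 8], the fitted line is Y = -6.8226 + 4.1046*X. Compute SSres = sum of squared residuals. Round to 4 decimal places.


Predicted values from Y = -6.8226 + 4.1046*X.
Residuals: [-1.1648, -2.2820, 0.9398, 2.5088].
SSres = 13.7416.

13.7416


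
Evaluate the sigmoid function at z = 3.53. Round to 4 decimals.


First, exp(-3.5300) = 0.0293.
Then sigma(z) = 1/(1 + 0.0293) = 0.9715.

0.9715


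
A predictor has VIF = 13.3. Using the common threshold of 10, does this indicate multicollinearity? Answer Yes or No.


The threshold is 10.
VIF = 13.3 is >= 10.
Multicollinearity indication: Yes.

Yes


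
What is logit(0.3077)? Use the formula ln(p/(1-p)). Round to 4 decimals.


The odds are p/(1-p) = 0.3077 / 0.6923 = 0.4445.
logit(p) = ln(0.4445) = -0.8109.

-0.8109


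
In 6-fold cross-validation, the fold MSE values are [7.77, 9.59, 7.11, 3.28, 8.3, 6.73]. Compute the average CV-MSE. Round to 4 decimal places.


Total MSE across folds = 42.7800.
CV-MSE = 42.7800/6 = 7.1300.

7.1300


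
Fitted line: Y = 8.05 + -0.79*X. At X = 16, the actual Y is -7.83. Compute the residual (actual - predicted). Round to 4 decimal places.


Predicted = 8.05 + -0.79 * 16 = -4.5900.
Residual = -7.83 - -4.5900 = -3.2400.

-3.2400


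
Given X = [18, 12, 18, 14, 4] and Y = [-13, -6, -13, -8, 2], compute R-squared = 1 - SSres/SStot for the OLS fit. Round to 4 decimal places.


After computing the OLS fit (b0=6.5542, b1=-1.0723):
SSres = 0.5060, SStot = 153.2000.
R^2 = 1 - 0.5060/153.2000 = 0.9967.

0.9967


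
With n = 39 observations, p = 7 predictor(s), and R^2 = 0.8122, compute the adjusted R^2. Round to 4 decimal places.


Plug in: Adj R^2 = 1 - (1 - 0.8122) * 38/31.
= 1 - 0.1878 * 38/31
= 1 - 7.1364 / 31
= 1 - 0.2302 = 0.7698.

0.7698


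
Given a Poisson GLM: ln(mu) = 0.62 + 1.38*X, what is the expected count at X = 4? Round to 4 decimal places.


Linear predictor: eta = 0.62 + (1.38)(4) = 6.1400.
Expected count: mu = exp(6.1400) = 464.0536.

464.0536


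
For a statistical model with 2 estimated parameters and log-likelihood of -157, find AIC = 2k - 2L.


AIC = 2*2 - 2*(-157).
= 4 + 314 = 318.

318


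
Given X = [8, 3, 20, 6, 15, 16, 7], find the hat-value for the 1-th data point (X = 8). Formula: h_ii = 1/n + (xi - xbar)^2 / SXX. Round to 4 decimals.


n = 7, xbar = 10.7143.
SXX = sum((xi - xbar)^2) = 235.4286.
h = 1/7 + (8 - 10.7143)^2 / 235.4286 = 0.1742.

0.1742


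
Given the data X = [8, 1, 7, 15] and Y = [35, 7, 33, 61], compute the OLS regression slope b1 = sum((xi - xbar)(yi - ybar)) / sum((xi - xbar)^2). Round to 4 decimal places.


The sample means are xbar = 7.7500 and ybar = 34.0000.
Compute S_xx = 98.7500 and S_xy = 379.0000.
Slope b1 = S_xy / S_xx = 379.0000 / 98.7500 = 3.8380.

3.8380


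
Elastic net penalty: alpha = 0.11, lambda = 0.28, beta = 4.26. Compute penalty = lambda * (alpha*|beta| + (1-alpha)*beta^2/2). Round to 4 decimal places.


Compute:
L1 = 0.11 * 4.26 = 0.4686.
L2 = 0.89 * 4.26^2 / 2 = 8.0757.
Penalty = 0.28 * (0.4686 + 8.0757) = 2.3924.

2.3924


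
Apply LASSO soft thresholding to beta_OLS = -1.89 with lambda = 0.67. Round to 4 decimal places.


Check: |-1.89| = 1.89 vs lambda = 0.67.
Since |beta| > lambda, coefficient = sign(beta)*(|beta| - lambda) = -1.2200.
Soft-thresholded coefficient = -1.2200.

-1.2200


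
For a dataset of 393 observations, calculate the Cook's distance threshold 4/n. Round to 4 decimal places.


Cook's distance cutoff = 4/n = 4/393.
= 0.0102.

0.0102


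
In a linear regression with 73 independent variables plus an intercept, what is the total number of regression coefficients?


Each predictor gets one coefficient, plus one intercept.
Total parameters = 73 + 1 = 74.

74


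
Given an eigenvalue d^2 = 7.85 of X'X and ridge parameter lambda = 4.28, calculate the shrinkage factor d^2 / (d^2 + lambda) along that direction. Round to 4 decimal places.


Denominator = d^2 + lambda = 7.85 + 4.28 = 12.1300.
Shrinkage = 7.85 / 12.1300 = 0.6472.

0.6472


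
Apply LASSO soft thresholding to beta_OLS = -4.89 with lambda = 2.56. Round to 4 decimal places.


Absolute value: |-4.89| = 4.89.
Compare to lambda = 2.56.
Since |beta| > lambda, coefficient = sign(beta)*(|beta| - lambda) = -2.3300.

-2.3300


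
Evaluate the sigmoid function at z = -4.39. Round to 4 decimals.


First, exp(4.3900) = 80.6404.
Then sigma(z) = 1/(1 + 80.6404) = 0.0122.

0.0122


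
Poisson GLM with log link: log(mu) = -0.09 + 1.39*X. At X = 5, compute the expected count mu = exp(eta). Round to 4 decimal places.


eta = -0.09 + 1.39 * 5 = 6.8600.
mu = exp(6.8600) = 953.3671.

953.3671


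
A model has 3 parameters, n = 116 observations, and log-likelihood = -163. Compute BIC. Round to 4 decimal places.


Compute k*ln(n) = 3*ln(116) = 3*4.753590 = 14.260770.
Then -2*loglik = 326.
BIC = 14.260770 + 326 = 340.260770, which rounds to 340.2608.

340.2608


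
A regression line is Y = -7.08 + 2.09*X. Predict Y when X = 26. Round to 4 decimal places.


Predicted value:
Y = -7.08 + (2.09)(26) = -7.08 + 54.3400 = 47.2600.

47.2600


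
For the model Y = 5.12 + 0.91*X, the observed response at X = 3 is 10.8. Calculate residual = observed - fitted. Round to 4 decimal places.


Predicted = 5.12 + 0.91 * 3 = 7.8500.
Residual = 10.8 - 7.8500 = 2.9500.

2.9500


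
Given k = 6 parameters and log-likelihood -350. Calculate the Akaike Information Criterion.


Compute:
2k = 2*6 = 12.
-2*loglik = -2*(-350) = 700.
AIC = 12 + 700 = 712.

712


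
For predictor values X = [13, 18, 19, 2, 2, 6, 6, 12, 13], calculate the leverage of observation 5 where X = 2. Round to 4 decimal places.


Compute xbar = 10.1111 with n = 9 observations.
SXX = 326.8889.
Leverage = 1/9 + (2 - 10.1111)^2/326.8889 = 0.3124.

0.3124


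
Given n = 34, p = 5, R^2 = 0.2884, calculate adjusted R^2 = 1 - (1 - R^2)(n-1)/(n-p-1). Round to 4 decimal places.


Adjusted R^2 = 1 - (1 - R^2) * (n-1)/(n-p-1).
(1 - R^2) = 0.7116.
(n-1)/(n-p-1) = 33/28.
(1 - R^2) * (n-1) = 0.7116 * 33 = 23.4828.
Divide by (n-p-1): 23.4828 / 28 = 0.8387.
Adj R^2 = 1 - 0.8387 = 0.1613.

0.1613


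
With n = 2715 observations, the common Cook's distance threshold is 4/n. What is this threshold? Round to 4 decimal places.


Cook's distance cutoff = 4/n = 4/2715.
= 0.0015.

0.0015


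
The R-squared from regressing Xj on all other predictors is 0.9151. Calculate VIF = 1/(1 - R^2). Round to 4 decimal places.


VIF = 1 / (1 - 0.9151).
= 1 / 0.0849 = 11.7786.

11.7786


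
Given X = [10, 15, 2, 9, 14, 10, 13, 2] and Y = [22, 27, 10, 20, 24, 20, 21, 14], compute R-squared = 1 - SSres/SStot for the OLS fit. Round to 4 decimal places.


The fitted line is Y = 10.1151 + 1.0277*X.
SSres = 19.7399, SStot = 205.5000.
R^2 = 1 - SSres/SStot = 0.9039.

0.9039


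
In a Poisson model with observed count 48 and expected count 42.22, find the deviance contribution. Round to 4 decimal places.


Compute y*ln(y/mu) = 48*ln(48/42.22) = 48*0.128307 = 6.158736.
y - mu = 5.78.
D = 2*(6.158736 - (5.78)) = 0.757472, which rounds to 0.7575.

0.7575


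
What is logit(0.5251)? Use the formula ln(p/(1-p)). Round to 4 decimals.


Compute the odds: 0.5251/0.4749 = 1.1057.
Take the natural log: ln(1.1057) = 0.1005.

0.1005


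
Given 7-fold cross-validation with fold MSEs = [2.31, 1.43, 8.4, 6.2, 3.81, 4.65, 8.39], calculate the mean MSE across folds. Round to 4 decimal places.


Total MSE across folds = 35.1900.
CV-MSE = 35.1900/7 = 5.0271.

5.0271


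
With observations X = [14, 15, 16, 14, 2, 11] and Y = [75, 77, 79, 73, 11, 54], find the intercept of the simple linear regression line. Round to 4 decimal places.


The slope is b1 = 5.0672.
Sample means are xbar = 12.0000 and ybar = 61.5000.
Intercept: b0 = 61.5000 - (5.0672)(12.0000) = 0.6940.

0.6940


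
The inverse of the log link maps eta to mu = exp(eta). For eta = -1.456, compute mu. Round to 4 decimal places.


mu = exp(eta) = exp(-1.456).
= 0.2332.

0.2332
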